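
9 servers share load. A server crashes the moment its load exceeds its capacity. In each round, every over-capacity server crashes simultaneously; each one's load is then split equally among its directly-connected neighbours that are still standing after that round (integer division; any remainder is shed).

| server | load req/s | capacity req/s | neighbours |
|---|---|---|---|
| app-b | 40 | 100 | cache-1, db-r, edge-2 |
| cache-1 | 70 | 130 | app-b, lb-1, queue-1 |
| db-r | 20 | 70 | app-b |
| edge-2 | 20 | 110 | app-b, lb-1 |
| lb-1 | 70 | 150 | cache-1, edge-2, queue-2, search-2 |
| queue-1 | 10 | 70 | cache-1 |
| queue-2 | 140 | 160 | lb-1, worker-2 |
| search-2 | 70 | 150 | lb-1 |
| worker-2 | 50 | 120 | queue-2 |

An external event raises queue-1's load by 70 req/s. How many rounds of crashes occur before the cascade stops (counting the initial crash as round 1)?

Round 1 — queue-1 at 80 > 70. queue-1 crashes.
  queue-1 sheds 80 req/s to cache-1: 80 each.
    cache-1: 70+80 = 150 > 130
Round 2 — cache-1 crashes.
  cache-1 sheds 150 req/s to app-b, lb-1: 75 each.
    app-b: 40+75 = 115 > 100
    lb-1: 70+75 = 145 ≤ 150
Round 3 — app-b crashes.
  app-b sheds 115 req/s to db-r, edge-2: 57 each (1 lost).
    db-r: 20+57 = 77 > 70
    edge-2: 20+57 = 77 ≤ 110
Round 4 — db-r crashes.
  db-r sheds 77 req/s: no online neighbours, lost.
No further crashes.

4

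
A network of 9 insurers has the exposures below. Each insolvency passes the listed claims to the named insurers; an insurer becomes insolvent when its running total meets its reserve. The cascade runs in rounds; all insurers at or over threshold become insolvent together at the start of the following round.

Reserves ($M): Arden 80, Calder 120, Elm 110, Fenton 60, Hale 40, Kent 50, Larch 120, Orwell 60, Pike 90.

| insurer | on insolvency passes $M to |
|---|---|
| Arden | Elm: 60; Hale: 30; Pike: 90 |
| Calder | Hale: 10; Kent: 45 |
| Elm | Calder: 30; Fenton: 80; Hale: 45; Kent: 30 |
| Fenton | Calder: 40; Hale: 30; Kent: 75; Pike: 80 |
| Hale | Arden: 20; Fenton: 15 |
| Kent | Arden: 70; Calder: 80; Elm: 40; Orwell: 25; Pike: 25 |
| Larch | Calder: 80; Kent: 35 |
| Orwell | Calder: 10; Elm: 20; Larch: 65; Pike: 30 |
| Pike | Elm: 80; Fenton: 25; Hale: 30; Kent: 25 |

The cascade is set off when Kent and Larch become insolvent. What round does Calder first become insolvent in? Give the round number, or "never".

Round 1 — Kent, Larch become insolvent (initial).
  Arden: +70 → 70 < 80
  Calder: +80+80 → 160 ≥ 120
  Elm: +40 → 40 < 110
  Orwell: +25 → 25 < 60
  Pike: +25 → 25 < 90
Round 2 — Calder becomes insolvent.
  Hale: +10 → 10 < 40
No further insolvencies.

2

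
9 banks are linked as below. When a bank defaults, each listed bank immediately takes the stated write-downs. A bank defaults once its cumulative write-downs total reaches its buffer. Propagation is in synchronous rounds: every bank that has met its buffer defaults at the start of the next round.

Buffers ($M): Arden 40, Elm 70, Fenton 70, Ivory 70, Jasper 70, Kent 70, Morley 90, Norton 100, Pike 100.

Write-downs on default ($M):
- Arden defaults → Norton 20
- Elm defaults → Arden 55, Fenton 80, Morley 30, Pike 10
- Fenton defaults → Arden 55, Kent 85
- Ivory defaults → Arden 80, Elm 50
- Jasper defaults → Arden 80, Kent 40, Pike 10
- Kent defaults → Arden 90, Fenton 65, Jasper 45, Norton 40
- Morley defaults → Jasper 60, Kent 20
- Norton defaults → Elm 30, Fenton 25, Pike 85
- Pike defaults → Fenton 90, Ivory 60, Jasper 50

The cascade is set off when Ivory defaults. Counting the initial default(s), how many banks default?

2

Round 1 — Ivory defaults (initial).
  Arden: +80 → 80 ≥ 40
  Elm: +50 → 50 < 70
Round 2 — Arden defaults.
  Norton: +20 → 20 < 100
No further defaults.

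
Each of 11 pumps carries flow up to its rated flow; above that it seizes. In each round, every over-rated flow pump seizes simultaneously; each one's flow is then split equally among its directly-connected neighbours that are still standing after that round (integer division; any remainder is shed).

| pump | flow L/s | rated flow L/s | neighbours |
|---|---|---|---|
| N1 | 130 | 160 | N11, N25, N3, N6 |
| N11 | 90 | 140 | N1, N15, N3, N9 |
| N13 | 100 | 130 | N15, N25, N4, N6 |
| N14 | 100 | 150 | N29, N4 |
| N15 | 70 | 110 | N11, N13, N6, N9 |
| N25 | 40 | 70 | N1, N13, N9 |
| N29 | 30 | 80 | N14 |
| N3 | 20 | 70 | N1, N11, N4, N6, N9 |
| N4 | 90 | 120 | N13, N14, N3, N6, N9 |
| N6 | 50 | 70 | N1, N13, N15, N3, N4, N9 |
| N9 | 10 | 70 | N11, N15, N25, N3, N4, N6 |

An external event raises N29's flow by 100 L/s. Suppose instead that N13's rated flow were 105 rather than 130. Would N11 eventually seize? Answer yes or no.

yes

With N13's rated flow at 105:
Round 1 — N29 at 130 > 80. N29 seizes.
  N29 sheds 130 L/s to N14: 130 each.
    N14: 100+130 = 230 > 150
Round 2 — N14 seizes.
  N14 sheds 230 L/s to N4: 230 each.
    N4: 90+230 = 320 > 120
Round 3 — N4 seizes.
  N4 sheds 320 L/s to N13, N3, N6, N9: 80 each.
    N13: 100+80 = 180 > 105
    N3: 20+80 = 100 > 70
    N6: 50+80 = 130 > 70
    N9: 10+80 = 90 > 70
Round 4 — N13, N3, N6, N9 seize.
  N13 sheds 180 L/s to N15, N25: 90 each.
    N15: 70+90 = 160 > 110
    N25: 40+90 = 130 > 70
  N3 sheds 100 L/s to N1, N11: 50 each.
    N1: 130+50 = 180 > 160
    N11: 90+50 = 140 ≤ 140
  N6 sheds 130 L/s to N1, N15: 65 each.
    N1: 180+65 = 245 > 160
    N15: 160+65 = 225 > 110
  N9 sheds 90 L/s to N11, N15, N25: 30 each.
    N11: 140+30 = 170 > 140
    N15: 225+30 = 255 > 110
    N25: 130+30 = 160 > 70
Round 5 — N1, N11, N15, N25 seize.
  N1 sheds 245 L/s: no online neighbours, lost.
  N11 sheds 170 L/s: no online neighbours, lost.
  N15 sheds 255 L/s: no online neighbours, lost.
  N25 sheds 160 L/s: no online neighbours, lost.
No further seizures.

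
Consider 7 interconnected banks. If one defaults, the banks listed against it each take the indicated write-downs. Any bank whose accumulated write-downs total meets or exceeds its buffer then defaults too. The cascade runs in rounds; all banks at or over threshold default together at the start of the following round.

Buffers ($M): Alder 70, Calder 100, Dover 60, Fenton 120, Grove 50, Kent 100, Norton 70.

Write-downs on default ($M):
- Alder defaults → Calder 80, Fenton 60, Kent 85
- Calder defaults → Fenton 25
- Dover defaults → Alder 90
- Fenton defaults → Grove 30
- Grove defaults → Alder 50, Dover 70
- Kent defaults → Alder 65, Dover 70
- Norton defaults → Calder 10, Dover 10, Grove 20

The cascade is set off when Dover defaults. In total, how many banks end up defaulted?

2

Round 1 — Dover defaults (initial).
  Alder: +90 → 90 ≥ 70
Round 2 — Alder defaults.
  Calder: +80 → 80 < 100
  Fenton: +60 → 60 < 120
  Kent: +85 → 85 < 100
No further defaults.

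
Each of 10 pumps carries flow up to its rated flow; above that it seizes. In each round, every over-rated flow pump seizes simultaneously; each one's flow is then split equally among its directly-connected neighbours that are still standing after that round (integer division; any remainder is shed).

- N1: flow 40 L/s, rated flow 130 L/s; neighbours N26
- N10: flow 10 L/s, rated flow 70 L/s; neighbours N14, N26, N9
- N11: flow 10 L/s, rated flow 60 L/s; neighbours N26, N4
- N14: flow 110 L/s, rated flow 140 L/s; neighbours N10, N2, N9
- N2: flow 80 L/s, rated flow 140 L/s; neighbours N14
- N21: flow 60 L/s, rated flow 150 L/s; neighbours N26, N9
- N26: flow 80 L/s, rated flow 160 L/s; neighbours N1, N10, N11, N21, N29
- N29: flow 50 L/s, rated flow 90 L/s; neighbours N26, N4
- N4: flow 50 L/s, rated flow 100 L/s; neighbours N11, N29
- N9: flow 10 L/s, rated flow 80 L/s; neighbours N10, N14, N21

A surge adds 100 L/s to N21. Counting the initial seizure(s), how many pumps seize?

10

Round 1 — N21 at 160 > 150. N21 seizes.
  N21 sheds 160 L/s to N26, N9: 80 each.
    N26: 80+80 = 160 ≤ 160
    N9: 10+80 = 90 > 80
Round 2 — N9 seizes.
  N9 sheds 90 L/s to N10, N14: 45 each.
    N10: 10+45 = 55 ≤ 70
    N14: 110+45 = 155 > 140
Round 3 — N14 seizes.
  N14 sheds 155 L/s to N10, N2: 77 each (1 lost).
    N10: 55+77 = 132 > 70
    N2: 80+77 = 157 > 140
Round 4 — N10, N2 seize.
  N10 sheds 132 L/s to N26: 132 each.
    N26: 160+132 = 292 > 160
  N2 sheds 157 L/s: no online neighbours, lost.
Round 5 — N26 seizes.
  N26 sheds 292 L/s to N1, N11, N29: 97 each (1 lost).
    N1: 40+97 = 137 > 130
    N11: 10+97 = 107 > 60
    N29: 50+97 = 147 > 90
Round 6 — N1, N11, N29 seize.
  N1 sheds 137 L/s: no online neighbours, lost.
  N11 sheds 107 L/s to N4: 107 each.
    N4: 50+107 = 157 > 100
  N29 sheds 147 L/s to N4: 147 each.
    N4: 157+147 = 304 > 100
Round 7 — N4 seizes.
  N4 sheds 304 L/s: no online neighbours, lost.
No further seizures.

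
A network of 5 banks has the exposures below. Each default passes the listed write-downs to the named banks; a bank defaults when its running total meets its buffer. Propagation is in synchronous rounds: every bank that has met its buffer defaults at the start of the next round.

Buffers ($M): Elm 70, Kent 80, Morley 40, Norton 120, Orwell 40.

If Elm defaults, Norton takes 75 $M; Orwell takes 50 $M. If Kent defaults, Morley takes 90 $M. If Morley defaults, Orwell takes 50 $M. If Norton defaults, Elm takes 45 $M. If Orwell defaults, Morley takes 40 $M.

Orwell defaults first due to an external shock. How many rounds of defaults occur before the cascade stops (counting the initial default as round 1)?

Round 1 — Orwell defaults (initial).
  Morley: +40 → 40 ≥ 40
Round 2 — Morley defaults.
No further defaults.

2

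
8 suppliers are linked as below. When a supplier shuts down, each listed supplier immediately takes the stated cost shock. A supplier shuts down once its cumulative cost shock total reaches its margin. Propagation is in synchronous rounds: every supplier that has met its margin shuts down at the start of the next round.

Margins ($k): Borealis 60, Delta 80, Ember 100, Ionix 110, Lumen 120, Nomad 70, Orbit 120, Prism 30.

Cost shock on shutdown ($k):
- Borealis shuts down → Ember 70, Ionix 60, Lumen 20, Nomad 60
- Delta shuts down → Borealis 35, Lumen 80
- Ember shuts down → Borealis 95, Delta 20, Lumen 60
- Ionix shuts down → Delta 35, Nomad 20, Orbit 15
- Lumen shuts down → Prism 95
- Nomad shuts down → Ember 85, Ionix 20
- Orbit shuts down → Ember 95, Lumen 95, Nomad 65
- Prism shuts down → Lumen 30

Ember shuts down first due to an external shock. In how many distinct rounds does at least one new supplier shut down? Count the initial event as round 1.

Round 1 — Ember shuts down (initial).
  Borealis: +95 → 95 ≥ 60
  Delta: +20 → 20 < 80
  Lumen: +60 → 60 < 120
Round 2 — Borealis shuts down.
  Ionix: +60 → 60 < 110
  Lumen: +20 → 80 < 120
  Nomad: +60 → 60 < 70
No further shutdowns.

2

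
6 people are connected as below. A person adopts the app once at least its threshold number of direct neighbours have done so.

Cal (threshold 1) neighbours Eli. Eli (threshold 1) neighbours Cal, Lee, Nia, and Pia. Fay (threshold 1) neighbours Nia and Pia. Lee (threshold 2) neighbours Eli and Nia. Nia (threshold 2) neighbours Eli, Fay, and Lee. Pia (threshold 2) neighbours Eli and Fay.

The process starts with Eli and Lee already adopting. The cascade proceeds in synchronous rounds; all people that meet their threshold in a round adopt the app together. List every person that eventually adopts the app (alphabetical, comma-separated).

Round 1 — Eli, Lee adopt the app (initial).
Round 2 — checking thresholds:
  Cal: 1 of 1 neighbours ≥ 1, adopts the app.
  Nia: 2 of 3 neighbours ≥ 2, adopts the app.
  Pia: 1 of 2 neighbours < 2, below threshold.
Round 3 — checking thresholds:
  Fay: 1 of 2 neighbours ≥ 1, adopts the app.
  Pia: 1 of 2 neighbours < 2, below threshold.
Round 4 — checking thresholds:
  Pia: 2 of 2 neighbours ≥ 2, adopts the app.
Round 5 — no new adoptions; cascade stops.

Cal, Eli, Fay, Lee, Nia, Pia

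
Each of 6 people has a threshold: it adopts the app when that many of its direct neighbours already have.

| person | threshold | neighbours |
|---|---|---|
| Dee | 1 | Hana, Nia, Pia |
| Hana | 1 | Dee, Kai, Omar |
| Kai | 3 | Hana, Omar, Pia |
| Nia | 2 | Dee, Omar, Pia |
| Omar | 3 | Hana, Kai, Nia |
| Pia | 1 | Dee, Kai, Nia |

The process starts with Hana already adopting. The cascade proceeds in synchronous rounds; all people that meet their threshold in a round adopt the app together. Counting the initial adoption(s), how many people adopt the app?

4

Round 1 — Hana adopts the app (initial).
Round 2 — checking thresholds:
  Dee: 1 of 3 neighbours ≥ 1, adopts the app.
  Kai: 1 of 3 neighbours < 3, not yet.
  Omar: 1 of 3 neighbours < 3, not yet.
Round 3 — checking thresholds:
  Kai: 1 of 3 neighbours < 3, not yet.
  Nia: 1 of 3 neighbours < 2, not yet.
  Omar: 1 of 3 neighbours < 3, not yet.
  Pia: 1 of 3 neighbours ≥ 1, adopts the app.
Round 4 — checking thresholds:
  Kai: 2 of 3 neighbours < 3, not yet.
  Nia: 2 of 3 neighbours ≥ 2, adopts the app.
  Omar: 1 of 3 neighbours < 3, not yet.
Round 5 — no new adoptions; cascade stops.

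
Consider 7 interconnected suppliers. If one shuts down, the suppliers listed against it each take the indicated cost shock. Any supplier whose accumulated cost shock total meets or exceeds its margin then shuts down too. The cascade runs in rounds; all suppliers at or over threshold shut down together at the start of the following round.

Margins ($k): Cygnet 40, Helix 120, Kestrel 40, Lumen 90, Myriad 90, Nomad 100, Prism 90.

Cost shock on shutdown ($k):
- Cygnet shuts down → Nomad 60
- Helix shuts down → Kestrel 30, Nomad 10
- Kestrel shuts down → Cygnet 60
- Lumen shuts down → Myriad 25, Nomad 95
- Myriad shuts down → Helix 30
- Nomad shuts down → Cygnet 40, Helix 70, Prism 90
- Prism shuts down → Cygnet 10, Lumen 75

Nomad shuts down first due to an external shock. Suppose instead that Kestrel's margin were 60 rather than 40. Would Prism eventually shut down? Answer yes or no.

With Kestrel's margin at 60:
Round 1 — Nomad shuts down (initial).
  Cygnet: +40 → 40 ≥ 40
  Helix: +70 → 70 < 120
  Prism: +90 → 90 ≥ 90
Round 2 — Cygnet, Prism shut down.
  Lumen: +75 → 75 < 90
No further shutdowns.

yes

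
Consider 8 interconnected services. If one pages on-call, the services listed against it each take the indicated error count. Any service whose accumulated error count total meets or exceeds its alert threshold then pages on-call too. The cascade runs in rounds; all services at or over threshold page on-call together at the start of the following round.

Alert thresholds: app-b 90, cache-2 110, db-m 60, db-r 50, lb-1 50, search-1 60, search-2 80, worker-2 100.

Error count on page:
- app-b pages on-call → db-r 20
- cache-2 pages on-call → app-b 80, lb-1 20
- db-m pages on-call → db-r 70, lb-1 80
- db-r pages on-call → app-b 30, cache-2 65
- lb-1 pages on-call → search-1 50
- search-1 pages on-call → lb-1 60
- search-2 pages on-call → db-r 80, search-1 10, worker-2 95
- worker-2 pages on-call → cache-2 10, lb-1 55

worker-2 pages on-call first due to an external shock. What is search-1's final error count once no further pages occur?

50

Round 1 — worker-2 pages on-call (initial).
  cache-2: +10 → 10 < 110
  lb-1: +55 → 55 ≥ 50
Round 2 — lb-1 pages on-call.
  search-1: +50 → 50 < 60
No further pages.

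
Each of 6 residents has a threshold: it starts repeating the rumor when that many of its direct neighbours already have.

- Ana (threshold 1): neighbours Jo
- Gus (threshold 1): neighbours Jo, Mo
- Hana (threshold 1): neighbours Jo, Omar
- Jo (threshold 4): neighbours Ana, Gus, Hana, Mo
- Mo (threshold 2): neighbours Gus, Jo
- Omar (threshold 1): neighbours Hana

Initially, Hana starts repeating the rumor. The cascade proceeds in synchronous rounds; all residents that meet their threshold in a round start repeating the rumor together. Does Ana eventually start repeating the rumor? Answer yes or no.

Round 1 — Hana starts repeating the rumor (initial).
Round 2 — checking thresholds:
  Jo: 1 of 4 neighbours < 4, below threshold.
  Omar: 1 of 1 neighbours ≥ 1, starts repeating the rumor.
Round 3 — no new spreads; cascade stops.

no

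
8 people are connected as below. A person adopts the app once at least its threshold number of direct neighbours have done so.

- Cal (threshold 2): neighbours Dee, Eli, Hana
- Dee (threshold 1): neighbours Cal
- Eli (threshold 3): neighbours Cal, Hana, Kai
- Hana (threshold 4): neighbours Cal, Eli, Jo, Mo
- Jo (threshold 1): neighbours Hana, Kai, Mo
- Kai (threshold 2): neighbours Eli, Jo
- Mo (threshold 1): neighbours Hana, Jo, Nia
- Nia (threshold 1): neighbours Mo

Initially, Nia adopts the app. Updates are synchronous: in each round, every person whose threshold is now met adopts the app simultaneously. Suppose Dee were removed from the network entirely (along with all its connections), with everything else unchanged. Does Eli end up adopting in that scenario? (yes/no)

With Dee removed:
Round 1 — Nia adopts the app (initial).
Round 2 — checking thresholds:
  Mo: 1 of 3 neighbours ≥ 1, adopts the app.
Round 3 — checking thresholds:
  Hana: 1 of 4 neighbours < 4, not yet.
  Jo: 1 of 3 neighbours ≥ 1, adopts the app.
Round 4 — no new adoptions; cascade stops.

no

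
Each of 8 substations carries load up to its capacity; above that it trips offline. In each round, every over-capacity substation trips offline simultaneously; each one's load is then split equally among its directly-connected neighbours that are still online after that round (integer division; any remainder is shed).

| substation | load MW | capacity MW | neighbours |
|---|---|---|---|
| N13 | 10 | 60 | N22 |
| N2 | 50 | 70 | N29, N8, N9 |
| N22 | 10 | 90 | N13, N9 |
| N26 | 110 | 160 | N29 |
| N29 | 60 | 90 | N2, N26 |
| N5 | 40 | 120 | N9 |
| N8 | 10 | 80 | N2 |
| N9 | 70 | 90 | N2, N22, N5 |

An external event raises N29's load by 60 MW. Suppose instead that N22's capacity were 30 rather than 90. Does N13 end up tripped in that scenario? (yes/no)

yes

With N22's capacity at 30:
Round 1 — N29 at 120 > 90. N29 trips offline.
  N29 sheds 120 MW to N2, N26: 60 each.
    N2: 50+60 = 110 > 70
    N26: 110+60 = 170 > 160
Round 2 — N2, N26 trip offline.
  N2 sheds 110 MW to N8, N9: 55 each.
    N8: 10+55 = 65 ≤ 80
    N9: 70+55 = 125 > 90
  N26 sheds 170 MW: no online neighbours, lost.
Round 3 — N9 trips offline.
  N9 sheds 125 MW to N22, N5: 62 each (1 lost).
    N22: 10+62 = 72 > 30
    N5: 40+62 = 102 ≤ 120
Round 4 — N22 trips offline.
  N22 sheds 72 MW to N13: 72 each.
    N13: 10+72 = 82 > 60
Round 5 — N13 trips offline.
  N13 sheds 82 MW: no online neighbours, lost.
No further trips.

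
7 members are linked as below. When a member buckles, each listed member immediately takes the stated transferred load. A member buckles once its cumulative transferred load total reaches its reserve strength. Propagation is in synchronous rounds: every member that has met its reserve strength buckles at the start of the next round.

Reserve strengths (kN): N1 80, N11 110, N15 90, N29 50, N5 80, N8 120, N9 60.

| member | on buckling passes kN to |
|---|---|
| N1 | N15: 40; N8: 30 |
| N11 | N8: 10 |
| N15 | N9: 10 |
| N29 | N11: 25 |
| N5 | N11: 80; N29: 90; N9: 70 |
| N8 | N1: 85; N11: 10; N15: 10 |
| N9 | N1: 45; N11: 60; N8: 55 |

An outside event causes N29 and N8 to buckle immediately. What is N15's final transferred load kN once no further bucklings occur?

Round 1 — N29, N8 buckle (initial).
  N1: +85 → 85 ≥ 80
  N11: +25+10 → 35 < 110
  N15: +10 → 10 < 90
Round 2 — N1 buckles.
  N15: +40 → 50 < 90
No further bucklings.

50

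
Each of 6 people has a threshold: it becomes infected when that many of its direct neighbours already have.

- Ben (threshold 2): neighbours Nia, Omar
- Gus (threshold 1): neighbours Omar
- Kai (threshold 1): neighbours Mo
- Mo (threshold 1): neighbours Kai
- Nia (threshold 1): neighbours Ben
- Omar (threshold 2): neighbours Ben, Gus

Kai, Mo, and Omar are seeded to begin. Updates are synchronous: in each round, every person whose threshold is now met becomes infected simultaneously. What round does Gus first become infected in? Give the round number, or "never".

2

Round 1 — Kai, Mo, Omar become infected (initial).
Round 2 — checking thresholds:
  Ben: 1 of 2 neighbours < 2, below threshold.
  Gus: 1 of 1 neighbours ≥ 1, becomes infected.
Round 3 — no new infections; cascade stops.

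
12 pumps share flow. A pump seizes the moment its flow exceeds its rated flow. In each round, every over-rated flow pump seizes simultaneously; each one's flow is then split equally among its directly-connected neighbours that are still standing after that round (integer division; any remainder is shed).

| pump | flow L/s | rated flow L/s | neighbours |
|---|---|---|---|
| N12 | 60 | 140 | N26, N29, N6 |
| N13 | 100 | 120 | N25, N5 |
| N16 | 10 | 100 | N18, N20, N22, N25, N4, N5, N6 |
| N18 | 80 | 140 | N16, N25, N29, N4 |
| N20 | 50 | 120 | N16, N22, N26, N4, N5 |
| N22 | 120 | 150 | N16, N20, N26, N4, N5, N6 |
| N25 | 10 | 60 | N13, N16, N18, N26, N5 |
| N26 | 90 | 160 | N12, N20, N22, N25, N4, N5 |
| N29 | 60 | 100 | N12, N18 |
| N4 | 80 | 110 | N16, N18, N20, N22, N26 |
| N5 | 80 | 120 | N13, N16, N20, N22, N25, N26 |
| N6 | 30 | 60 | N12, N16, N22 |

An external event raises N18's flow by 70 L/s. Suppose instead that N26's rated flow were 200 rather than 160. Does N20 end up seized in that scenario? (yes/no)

no

With N26's rated flow at 200:
Round 1 — N18 at 150 > 140. N18 seizes.
  N18 sheds 150 L/s to N16, N25, N29, N4: 37 each (2 lost).
    N16: 10+37 = 47 ≤ 100
    N25: 10+37 = 47 ≤ 60
    N29: 60+37 = 97 ≤ 100
    N4: 80+37 = 117 > 110
Round 2 — N4 seizes.
  N4 sheds 117 L/s to N16, N20, N22, N26: 29 each (1 lost).
    N16: 47+29 = 76 ≤ 100
    N20: 50+29 = 79 ≤ 120
    N22: 120+29 = 149 ≤ 150
    N26: 90+29 = 119 ≤ 200
No further seizures.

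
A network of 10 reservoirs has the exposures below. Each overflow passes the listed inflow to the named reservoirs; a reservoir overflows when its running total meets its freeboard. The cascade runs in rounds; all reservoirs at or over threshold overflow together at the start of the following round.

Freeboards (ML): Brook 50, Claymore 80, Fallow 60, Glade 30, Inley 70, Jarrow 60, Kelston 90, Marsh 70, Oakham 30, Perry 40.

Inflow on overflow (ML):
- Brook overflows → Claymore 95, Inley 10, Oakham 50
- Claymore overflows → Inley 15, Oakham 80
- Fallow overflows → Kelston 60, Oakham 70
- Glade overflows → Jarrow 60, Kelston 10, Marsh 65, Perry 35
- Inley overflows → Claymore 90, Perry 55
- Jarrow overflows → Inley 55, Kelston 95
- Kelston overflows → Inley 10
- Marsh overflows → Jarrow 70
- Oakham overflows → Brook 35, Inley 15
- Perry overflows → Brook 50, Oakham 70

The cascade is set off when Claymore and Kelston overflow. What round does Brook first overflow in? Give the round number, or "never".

Round 1 — Claymore, Kelston overflow (initial).
  Inley: +15+10 → 25 < 70
  Oakham: +80 → 80 ≥ 30
Round 2 — Oakham overflows.
  Brook: +35 → 35 < 50
  Inley: +15 → 40 < 70
No further overflows.

never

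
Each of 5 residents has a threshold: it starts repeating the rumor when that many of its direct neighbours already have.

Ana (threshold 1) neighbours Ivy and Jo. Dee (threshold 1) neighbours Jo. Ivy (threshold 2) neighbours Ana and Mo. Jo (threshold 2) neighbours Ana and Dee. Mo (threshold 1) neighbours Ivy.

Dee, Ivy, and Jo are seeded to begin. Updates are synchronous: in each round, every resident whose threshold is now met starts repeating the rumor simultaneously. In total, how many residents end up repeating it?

Round 1 — Dee, Ivy, Jo start repeating the rumor (initial).
Round 2 — checking thresholds:
  Ana: 2 of 2 neighbours ≥ 1, starts repeating the rumor.
  Mo: 1 of 1 neighbours ≥ 1, starts repeating the rumor.
Round 3 — no new spreads; cascade stops.

5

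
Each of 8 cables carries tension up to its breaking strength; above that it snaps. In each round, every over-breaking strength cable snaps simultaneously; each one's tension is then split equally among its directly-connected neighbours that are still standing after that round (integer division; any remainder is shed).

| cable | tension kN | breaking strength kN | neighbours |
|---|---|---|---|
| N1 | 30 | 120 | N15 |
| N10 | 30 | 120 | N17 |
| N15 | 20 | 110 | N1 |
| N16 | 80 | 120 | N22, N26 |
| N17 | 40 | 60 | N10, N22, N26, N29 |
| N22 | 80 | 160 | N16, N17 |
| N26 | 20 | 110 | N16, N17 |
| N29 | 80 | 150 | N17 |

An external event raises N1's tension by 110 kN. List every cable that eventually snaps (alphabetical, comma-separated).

N1, N15

Round 1 — N1 at 140 > 120. N1 snaps.
  N1 sheds 140 kN to N15: 140 each.
    N15: 20+140 = 160 > 110
Round 2 — N15 snaps.
  N15 sheds 160 kN: no online neighbours, lost.
No further breaks.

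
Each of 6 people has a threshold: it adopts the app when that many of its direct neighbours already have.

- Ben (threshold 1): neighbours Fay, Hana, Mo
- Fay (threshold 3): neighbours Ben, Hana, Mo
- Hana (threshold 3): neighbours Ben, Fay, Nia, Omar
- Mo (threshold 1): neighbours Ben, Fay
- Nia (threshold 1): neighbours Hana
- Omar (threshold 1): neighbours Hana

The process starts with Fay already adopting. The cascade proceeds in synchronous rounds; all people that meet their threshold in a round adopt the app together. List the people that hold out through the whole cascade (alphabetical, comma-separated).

Hana, Nia, Omar

Round 1 — Fay adopts the app (initial).
Round 2 — checking thresholds:
  Ben: 1 of 3 neighbours ≥ 1, adopts the app.
  Hana: 1 of 4 neighbours < 3, not yet.
  Mo: 1 of 2 neighbours ≥ 1, adopts the app.
Round 3 — no new adoptions; cascade stops.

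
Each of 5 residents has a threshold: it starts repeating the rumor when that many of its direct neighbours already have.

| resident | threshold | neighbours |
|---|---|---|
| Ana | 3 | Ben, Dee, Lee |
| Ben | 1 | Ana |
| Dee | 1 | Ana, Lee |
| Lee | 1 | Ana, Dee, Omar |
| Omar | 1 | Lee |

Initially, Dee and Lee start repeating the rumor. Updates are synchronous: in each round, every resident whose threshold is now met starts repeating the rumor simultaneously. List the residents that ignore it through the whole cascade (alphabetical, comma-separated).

Ana, Ben

Round 1 — Dee, Lee start repeating the rumor (initial).
Round 2 — checking thresholds:
  Ana: 2 of 3 neighbours < 3, holds.
  Omar: 1 of 1 neighbours ≥ 1, starts repeating the rumor.
Round 3 — no new spreads; cascade stops.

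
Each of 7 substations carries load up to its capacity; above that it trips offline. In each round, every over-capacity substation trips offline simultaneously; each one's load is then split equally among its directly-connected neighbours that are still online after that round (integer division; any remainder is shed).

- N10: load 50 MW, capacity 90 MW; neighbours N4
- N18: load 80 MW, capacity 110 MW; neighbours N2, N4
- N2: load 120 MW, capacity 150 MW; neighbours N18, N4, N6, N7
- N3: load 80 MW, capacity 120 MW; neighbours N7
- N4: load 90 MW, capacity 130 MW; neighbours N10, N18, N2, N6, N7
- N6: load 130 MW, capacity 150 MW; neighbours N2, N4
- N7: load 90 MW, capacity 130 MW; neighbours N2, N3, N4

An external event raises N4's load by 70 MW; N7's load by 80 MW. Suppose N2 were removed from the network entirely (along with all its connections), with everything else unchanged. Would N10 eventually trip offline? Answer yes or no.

With N2 removed:
Round 1 — N4 at 160 > 130; N7 at 170 > 130. N4, N7 trip offline.
  N4 sheds 160 MW to N10, N18, N6: 53 each (1 lost).
    N10: 50+53 = 103 > 90
    N18: 80+53 = 133 > 110
    N6: 130+53 = 183 > 150
  N7 sheds 170 MW to N3: 170 each.
    N3: 80+170 = 250 > 120
Round 2 — N10, N18, N3, N6 trip offline.
  N10 sheds 103 MW: no online neighbours, lost.
  N18 sheds 133 MW: no online neighbours, lost.
  N3 sheds 250 MW: no online neighbours, lost.
  N6 sheds 183 MW: no online neighbours, lost.
No further trips.

yes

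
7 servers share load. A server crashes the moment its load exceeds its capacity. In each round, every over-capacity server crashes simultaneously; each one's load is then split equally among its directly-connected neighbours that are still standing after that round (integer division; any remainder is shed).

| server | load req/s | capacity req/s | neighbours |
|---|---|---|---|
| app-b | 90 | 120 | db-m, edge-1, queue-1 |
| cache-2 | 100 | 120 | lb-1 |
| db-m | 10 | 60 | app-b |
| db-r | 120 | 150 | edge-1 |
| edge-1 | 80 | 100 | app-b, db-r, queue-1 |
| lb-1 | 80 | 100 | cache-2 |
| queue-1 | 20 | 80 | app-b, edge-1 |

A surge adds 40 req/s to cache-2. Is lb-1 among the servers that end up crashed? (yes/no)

yes

Round 1 — cache-2 at 140 > 120. cache-2 crashes.
  cache-2 sheds 140 req/s to lb-1: 140 each.
    lb-1: 80+140 = 220 > 100
Round 2 — lb-1 crashes.
  lb-1 sheds 220 req/s: no online neighbours, lost.
No further crashes.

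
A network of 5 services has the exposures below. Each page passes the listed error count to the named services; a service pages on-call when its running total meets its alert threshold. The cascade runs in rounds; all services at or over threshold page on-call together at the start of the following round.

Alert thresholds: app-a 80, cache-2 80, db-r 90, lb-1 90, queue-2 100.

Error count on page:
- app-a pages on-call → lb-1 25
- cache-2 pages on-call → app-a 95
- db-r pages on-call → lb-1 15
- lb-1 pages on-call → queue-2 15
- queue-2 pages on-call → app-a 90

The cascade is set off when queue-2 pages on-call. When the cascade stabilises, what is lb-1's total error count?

25

Round 1 — queue-2 pages on-call (initial).
  app-a: +90 → 90 ≥ 80
Round 2 — app-a pages on-call.
  lb-1: +25 → 25 < 90
No further pages.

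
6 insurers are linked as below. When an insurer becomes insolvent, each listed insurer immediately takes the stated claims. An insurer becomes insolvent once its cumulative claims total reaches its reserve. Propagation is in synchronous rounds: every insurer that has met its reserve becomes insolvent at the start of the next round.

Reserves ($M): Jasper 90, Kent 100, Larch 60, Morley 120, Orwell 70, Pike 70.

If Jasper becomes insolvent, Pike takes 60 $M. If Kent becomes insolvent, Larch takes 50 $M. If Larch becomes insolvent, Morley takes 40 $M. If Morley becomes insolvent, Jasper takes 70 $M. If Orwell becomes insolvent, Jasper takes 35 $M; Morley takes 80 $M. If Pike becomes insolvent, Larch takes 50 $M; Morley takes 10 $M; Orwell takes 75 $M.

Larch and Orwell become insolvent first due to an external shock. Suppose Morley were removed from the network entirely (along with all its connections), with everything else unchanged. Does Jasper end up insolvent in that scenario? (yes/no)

With Morley removed:
Round 1 — Larch, Orwell become insolvent (initial).
  Jasper: +35 → 35 < 90
No further insolvencies.

no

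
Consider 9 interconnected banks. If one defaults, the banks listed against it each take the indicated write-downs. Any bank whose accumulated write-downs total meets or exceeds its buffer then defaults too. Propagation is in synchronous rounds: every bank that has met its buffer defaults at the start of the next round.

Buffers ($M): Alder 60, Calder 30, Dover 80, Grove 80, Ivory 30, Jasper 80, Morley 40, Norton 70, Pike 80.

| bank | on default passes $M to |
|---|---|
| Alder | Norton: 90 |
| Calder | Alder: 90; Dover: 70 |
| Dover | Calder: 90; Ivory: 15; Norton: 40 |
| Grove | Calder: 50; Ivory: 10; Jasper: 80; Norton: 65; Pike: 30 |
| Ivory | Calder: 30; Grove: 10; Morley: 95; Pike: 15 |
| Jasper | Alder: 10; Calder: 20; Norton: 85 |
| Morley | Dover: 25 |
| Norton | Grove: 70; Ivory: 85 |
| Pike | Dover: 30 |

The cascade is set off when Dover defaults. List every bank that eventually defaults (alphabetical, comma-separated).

Alder, Calder, Dover, Grove, Ivory, Jasper, Morley, Norton

Round 1 — Dover defaults (initial).
  Calder: +90 → 90 ≥ 30
  Ivory: +15 → 15 < 30
  Norton: +40 → 40 < 70
Round 2 — Calder defaults.
  Alder: +90 → 90 ≥ 60
Round 3 — Alder defaults.
  Norton: +90 → 130 ≥ 70
Round 4 — Norton defaults.
  Grove: +70 → 70 < 80
  Ivory: +85 → 100 ≥ 30
Round 5 — Ivory defaults.
  Grove: +10 → 80 ≥ 80
  Morley: +95 → 95 ≥ 40
  Pike: +15 → 15 < 80
Round 6 — Grove, Morley default.
  Jasper: +80 → 80 ≥ 80
  Pike: +30 → 45 < 80
Round 7 — Jasper defaults.
No further defaults.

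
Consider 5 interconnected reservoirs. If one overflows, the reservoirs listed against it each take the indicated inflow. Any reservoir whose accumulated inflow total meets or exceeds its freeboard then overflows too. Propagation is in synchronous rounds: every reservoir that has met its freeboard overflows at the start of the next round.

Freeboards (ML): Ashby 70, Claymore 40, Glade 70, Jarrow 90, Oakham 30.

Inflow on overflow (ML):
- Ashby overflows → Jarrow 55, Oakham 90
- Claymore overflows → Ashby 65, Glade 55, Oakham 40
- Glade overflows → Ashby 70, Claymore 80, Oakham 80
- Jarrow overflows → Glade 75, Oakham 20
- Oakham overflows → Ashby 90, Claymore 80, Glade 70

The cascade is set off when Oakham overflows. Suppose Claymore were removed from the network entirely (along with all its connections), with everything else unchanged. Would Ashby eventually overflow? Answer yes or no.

With Claymore removed:
Round 1 — Oakham overflows (initial).
  Ashby: +90 → 90 ≥ 70
  Glade: +70 → 70 ≥ 70
Round 2 — Ashby, Glade overflow.
  Jarrow: +55 → 55 < 90
No further overflows.

yes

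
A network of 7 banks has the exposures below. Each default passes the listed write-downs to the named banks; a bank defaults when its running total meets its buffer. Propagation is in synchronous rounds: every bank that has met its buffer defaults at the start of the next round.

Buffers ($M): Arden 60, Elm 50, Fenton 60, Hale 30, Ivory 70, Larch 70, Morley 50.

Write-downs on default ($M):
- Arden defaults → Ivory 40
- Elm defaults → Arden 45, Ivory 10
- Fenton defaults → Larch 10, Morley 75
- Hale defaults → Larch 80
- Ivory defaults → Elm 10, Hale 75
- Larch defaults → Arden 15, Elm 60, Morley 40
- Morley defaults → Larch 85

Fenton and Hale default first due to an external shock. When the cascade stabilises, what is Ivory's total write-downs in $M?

50

Round 1 — Fenton, Hale default (initial).
  Larch: +10+80 → 90 ≥ 70
  Morley: +75 → 75 ≥ 50
Round 2 — Larch, Morley default.
  Arden: +15 → 15 < 60
  Elm: +60 → 60 ≥ 50
Round 3 — Elm defaults.
  Arden: +45 → 60 ≥ 60
  Ivory: +10 → 10 < 70
Round 4 — Arden defaults.
  Ivory: +40 → 50 < 70
No further defaults.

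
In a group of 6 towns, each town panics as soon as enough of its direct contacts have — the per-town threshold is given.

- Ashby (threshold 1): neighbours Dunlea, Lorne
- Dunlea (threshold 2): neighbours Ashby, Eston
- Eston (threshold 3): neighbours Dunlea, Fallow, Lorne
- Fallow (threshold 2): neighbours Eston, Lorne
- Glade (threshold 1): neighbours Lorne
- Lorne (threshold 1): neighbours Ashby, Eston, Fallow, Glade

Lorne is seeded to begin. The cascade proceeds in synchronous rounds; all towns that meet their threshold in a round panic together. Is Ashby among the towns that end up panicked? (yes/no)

Round 1 — Lorne panics (initial).
Round 2 — checking thresholds:
  Ashby: 1 of 2 neighbours ≥ 1, panics.
  Eston: 1 of 3 neighbours < 3, below threshold.
  Fallow: 1 of 2 neighbours < 2, below threshold.
  Glade: 1 of 1 neighbours ≥ 1, panics.
Round 3 — no new panics; cascade stops.

yes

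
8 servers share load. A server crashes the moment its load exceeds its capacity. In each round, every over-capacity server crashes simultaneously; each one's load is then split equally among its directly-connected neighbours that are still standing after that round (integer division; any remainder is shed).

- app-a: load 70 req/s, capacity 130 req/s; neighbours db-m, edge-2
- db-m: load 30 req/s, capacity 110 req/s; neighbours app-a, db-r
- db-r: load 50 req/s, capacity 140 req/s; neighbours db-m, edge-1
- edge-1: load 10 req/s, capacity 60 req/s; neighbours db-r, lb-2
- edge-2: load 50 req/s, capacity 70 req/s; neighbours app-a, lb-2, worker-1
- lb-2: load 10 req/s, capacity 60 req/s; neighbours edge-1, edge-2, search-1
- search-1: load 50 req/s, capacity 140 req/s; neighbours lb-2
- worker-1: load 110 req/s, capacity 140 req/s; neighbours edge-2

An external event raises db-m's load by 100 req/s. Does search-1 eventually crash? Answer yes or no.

no

Round 1 — db-m at 130 > 110. db-m crashes.
  db-m sheds 130 req/s to app-a, db-r: 65 each.
    app-a: 70+65 = 135 > 130
    db-r: 50+65 = 115 ≤ 140
Round 2 — app-a crashes.
  app-a sheds 135 req/s to edge-2: 135 each.
    edge-2: 50+135 = 185 > 70
Round 3 — edge-2 crashes.
  edge-2 sheds 185 req/s to lb-2, worker-1: 92 each (1 lost).
    lb-2: 10+92 = 102 > 60
    worker-1: 110+92 = 202 > 140
Round 4 — lb-2, worker-1 crash.
  lb-2 sheds 102 req/s to edge-1, search-1: 51 each.
    edge-1: 10+51 = 61 > 60
    search-1: 50+51 = 101 ≤ 140
  worker-1 sheds 202 req/s: no online neighbours, lost.
Round 5 — edge-1 crashes.
  edge-1 sheds 61 req/s to db-r: 61 each.
    db-r: 115+61 = 176 > 140
Round 6 — db-r crashes.
  db-r sheds 176 req/s: no online neighbours, lost.
No further crashes.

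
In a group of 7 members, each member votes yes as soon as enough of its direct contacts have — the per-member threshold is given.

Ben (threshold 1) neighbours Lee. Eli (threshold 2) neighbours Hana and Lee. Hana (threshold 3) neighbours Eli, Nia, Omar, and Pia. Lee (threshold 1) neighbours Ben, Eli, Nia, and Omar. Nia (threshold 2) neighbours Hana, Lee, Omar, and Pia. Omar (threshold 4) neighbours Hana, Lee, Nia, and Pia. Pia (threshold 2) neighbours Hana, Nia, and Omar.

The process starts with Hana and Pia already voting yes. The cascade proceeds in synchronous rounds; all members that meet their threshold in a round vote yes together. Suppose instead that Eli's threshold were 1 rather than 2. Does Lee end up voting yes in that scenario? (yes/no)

yes

With Eli's threshold at 1:
Round 1 — Hana, Pia vote yes (initial).
Round 2 — checking thresholds:
  Eli: 1 of 2 neighbours ≥ 1, votes yes.
  Nia: 2 of 4 neighbours ≥ 2, votes yes.
  Omar: 2 of 4 neighbours < 4, below threshold.
Round 3 — checking thresholds:
  Lee: 2 of 4 neighbours ≥ 1, votes yes.
  Omar: 3 of 4 neighbours < 4, below threshold.
Round 4 — checking thresholds:
  Ben: 1 of 1 neighbours ≥ 1, votes yes.
  Omar: 4 of 4 neighbours ≥ 4, votes yes.
Round 5 — no new yes votes; cascade stops.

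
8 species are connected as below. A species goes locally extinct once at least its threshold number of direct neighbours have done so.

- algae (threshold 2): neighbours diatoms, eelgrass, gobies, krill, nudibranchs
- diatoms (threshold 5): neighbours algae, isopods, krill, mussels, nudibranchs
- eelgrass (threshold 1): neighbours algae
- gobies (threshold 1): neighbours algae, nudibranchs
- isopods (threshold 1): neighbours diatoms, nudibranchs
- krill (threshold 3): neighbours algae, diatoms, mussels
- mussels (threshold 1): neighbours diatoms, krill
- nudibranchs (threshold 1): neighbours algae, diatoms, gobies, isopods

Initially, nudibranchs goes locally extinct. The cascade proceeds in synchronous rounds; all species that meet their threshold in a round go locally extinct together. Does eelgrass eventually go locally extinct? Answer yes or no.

Round 1 — nudibranchs goes locally extinct (initial).
Round 2 — checking thresholds:
  algae: 1 of 5 neighbours < 2, below threshold.
  diatoms: 1 of 5 neighbours < 5, below threshold.
  gobies: 1 of 2 neighbours ≥ 1, goes locally extinct.
  isopods: 1 of 2 neighbours ≥ 1, goes locally extinct.
Round 3 — checking thresholds:
  algae: 2 of 5 neighbours ≥ 2, goes locally extinct.
  diatoms: 2 of 5 neighbours < 5, below threshold.
Round 4 — checking thresholds:
  diatoms: 3 of 5 neighbours < 5, below threshold.
  eelgrass: 1 of 1 neighbours ≥ 1, goes locally extinct.
  krill: 1 of 3 neighbours < 3, below threshold.
Round 5 — no new extinctions; cascade stops.

yes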